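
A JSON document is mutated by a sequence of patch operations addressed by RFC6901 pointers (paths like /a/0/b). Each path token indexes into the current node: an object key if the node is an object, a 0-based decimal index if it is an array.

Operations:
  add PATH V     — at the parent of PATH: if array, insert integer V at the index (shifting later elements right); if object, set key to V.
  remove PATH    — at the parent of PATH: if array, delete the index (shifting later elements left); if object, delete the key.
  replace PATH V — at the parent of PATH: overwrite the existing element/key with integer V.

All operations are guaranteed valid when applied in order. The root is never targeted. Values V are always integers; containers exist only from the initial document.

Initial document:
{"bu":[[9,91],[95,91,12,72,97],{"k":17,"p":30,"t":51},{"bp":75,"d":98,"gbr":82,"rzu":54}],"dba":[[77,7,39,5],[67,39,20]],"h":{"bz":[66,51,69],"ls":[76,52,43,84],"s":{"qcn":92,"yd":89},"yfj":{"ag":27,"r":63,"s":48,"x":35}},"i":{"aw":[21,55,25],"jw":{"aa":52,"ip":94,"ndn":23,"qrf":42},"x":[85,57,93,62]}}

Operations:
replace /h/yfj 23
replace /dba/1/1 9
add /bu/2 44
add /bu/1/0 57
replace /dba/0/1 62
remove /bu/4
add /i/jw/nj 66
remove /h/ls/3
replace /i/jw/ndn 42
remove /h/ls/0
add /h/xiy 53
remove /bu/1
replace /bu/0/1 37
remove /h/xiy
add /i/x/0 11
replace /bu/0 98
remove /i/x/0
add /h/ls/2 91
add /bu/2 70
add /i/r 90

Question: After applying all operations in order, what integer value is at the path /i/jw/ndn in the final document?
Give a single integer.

Answer: 42

Derivation:
After op 1 (replace /h/yfj 23): {"bu":[[9,91],[95,91,12,72,97],{"k":17,"p":30,"t":51},{"bp":75,"d":98,"gbr":82,"rzu":54}],"dba":[[77,7,39,5],[67,39,20]],"h":{"bz":[66,51,69],"ls":[76,52,43,84],"s":{"qcn":92,"yd":89},"yfj":23},"i":{"aw":[21,55,25],"jw":{"aa":52,"ip":94,"ndn":23,"qrf":42},"x":[85,57,93,62]}}
After op 2 (replace /dba/1/1 9): {"bu":[[9,91],[95,91,12,72,97],{"k":17,"p":30,"t":51},{"bp":75,"d":98,"gbr":82,"rzu":54}],"dba":[[77,7,39,5],[67,9,20]],"h":{"bz":[66,51,69],"ls":[76,52,43,84],"s":{"qcn":92,"yd":89},"yfj":23},"i":{"aw":[21,55,25],"jw":{"aa":52,"ip":94,"ndn":23,"qrf":42},"x":[85,57,93,62]}}
After op 3 (add /bu/2 44): {"bu":[[9,91],[95,91,12,72,97],44,{"k":17,"p":30,"t":51},{"bp":75,"d":98,"gbr":82,"rzu":54}],"dba":[[77,7,39,5],[67,9,20]],"h":{"bz":[66,51,69],"ls":[76,52,43,84],"s":{"qcn":92,"yd":89},"yfj":23},"i":{"aw":[21,55,25],"jw":{"aa":52,"ip":94,"ndn":23,"qrf":42},"x":[85,57,93,62]}}
After op 4 (add /bu/1/0 57): {"bu":[[9,91],[57,95,91,12,72,97],44,{"k":17,"p":30,"t":51},{"bp":75,"d":98,"gbr":82,"rzu":54}],"dba":[[77,7,39,5],[67,9,20]],"h":{"bz":[66,51,69],"ls":[76,52,43,84],"s":{"qcn":92,"yd":89},"yfj":23},"i":{"aw":[21,55,25],"jw":{"aa":52,"ip":94,"ndn":23,"qrf":42},"x":[85,57,93,62]}}
After op 5 (replace /dba/0/1 62): {"bu":[[9,91],[57,95,91,12,72,97],44,{"k":17,"p":30,"t":51},{"bp":75,"d":98,"gbr":82,"rzu":54}],"dba":[[77,62,39,5],[67,9,20]],"h":{"bz":[66,51,69],"ls":[76,52,43,84],"s":{"qcn":92,"yd":89},"yfj":23},"i":{"aw":[21,55,25],"jw":{"aa":52,"ip":94,"ndn":23,"qrf":42},"x":[85,57,93,62]}}
After op 6 (remove /bu/4): {"bu":[[9,91],[57,95,91,12,72,97],44,{"k":17,"p":30,"t":51}],"dba":[[77,62,39,5],[67,9,20]],"h":{"bz":[66,51,69],"ls":[76,52,43,84],"s":{"qcn":92,"yd":89},"yfj":23},"i":{"aw":[21,55,25],"jw":{"aa":52,"ip":94,"ndn":23,"qrf":42},"x":[85,57,93,62]}}
After op 7 (add /i/jw/nj 66): {"bu":[[9,91],[57,95,91,12,72,97],44,{"k":17,"p":30,"t":51}],"dba":[[77,62,39,5],[67,9,20]],"h":{"bz":[66,51,69],"ls":[76,52,43,84],"s":{"qcn":92,"yd":89},"yfj":23},"i":{"aw":[21,55,25],"jw":{"aa":52,"ip":94,"ndn":23,"nj":66,"qrf":42},"x":[85,57,93,62]}}
After op 8 (remove /h/ls/3): {"bu":[[9,91],[57,95,91,12,72,97],44,{"k":17,"p":30,"t":51}],"dba":[[77,62,39,5],[67,9,20]],"h":{"bz":[66,51,69],"ls":[76,52,43],"s":{"qcn":92,"yd":89},"yfj":23},"i":{"aw":[21,55,25],"jw":{"aa":52,"ip":94,"ndn":23,"nj":66,"qrf":42},"x":[85,57,93,62]}}
After op 9 (replace /i/jw/ndn 42): {"bu":[[9,91],[57,95,91,12,72,97],44,{"k":17,"p":30,"t":51}],"dba":[[77,62,39,5],[67,9,20]],"h":{"bz":[66,51,69],"ls":[76,52,43],"s":{"qcn":92,"yd":89},"yfj":23},"i":{"aw":[21,55,25],"jw":{"aa":52,"ip":94,"ndn":42,"nj":66,"qrf":42},"x":[85,57,93,62]}}
After op 10 (remove /h/ls/0): {"bu":[[9,91],[57,95,91,12,72,97],44,{"k":17,"p":30,"t":51}],"dba":[[77,62,39,5],[67,9,20]],"h":{"bz":[66,51,69],"ls":[52,43],"s":{"qcn":92,"yd":89},"yfj":23},"i":{"aw":[21,55,25],"jw":{"aa":52,"ip":94,"ndn":42,"nj":66,"qrf":42},"x":[85,57,93,62]}}
After op 11 (add /h/xiy 53): {"bu":[[9,91],[57,95,91,12,72,97],44,{"k":17,"p":30,"t":51}],"dba":[[77,62,39,5],[67,9,20]],"h":{"bz":[66,51,69],"ls":[52,43],"s":{"qcn":92,"yd":89},"xiy":53,"yfj":23},"i":{"aw":[21,55,25],"jw":{"aa":52,"ip":94,"ndn":42,"nj":66,"qrf":42},"x":[85,57,93,62]}}
After op 12 (remove /bu/1): {"bu":[[9,91],44,{"k":17,"p":30,"t":51}],"dba":[[77,62,39,5],[67,9,20]],"h":{"bz":[66,51,69],"ls":[52,43],"s":{"qcn":92,"yd":89},"xiy":53,"yfj":23},"i":{"aw":[21,55,25],"jw":{"aa":52,"ip":94,"ndn":42,"nj":66,"qrf":42},"x":[85,57,93,62]}}
After op 13 (replace /bu/0/1 37): {"bu":[[9,37],44,{"k":17,"p":30,"t":51}],"dba":[[77,62,39,5],[67,9,20]],"h":{"bz":[66,51,69],"ls":[52,43],"s":{"qcn":92,"yd":89},"xiy":53,"yfj":23},"i":{"aw":[21,55,25],"jw":{"aa":52,"ip":94,"ndn":42,"nj":66,"qrf":42},"x":[85,57,93,62]}}
After op 14 (remove /h/xiy): {"bu":[[9,37],44,{"k":17,"p":30,"t":51}],"dba":[[77,62,39,5],[67,9,20]],"h":{"bz":[66,51,69],"ls":[52,43],"s":{"qcn":92,"yd":89},"yfj":23},"i":{"aw":[21,55,25],"jw":{"aa":52,"ip":94,"ndn":42,"nj":66,"qrf":42},"x":[85,57,93,62]}}
After op 15 (add /i/x/0 11): {"bu":[[9,37],44,{"k":17,"p":30,"t":51}],"dba":[[77,62,39,5],[67,9,20]],"h":{"bz":[66,51,69],"ls":[52,43],"s":{"qcn":92,"yd":89},"yfj":23},"i":{"aw":[21,55,25],"jw":{"aa":52,"ip":94,"ndn":42,"nj":66,"qrf":42},"x":[11,85,57,93,62]}}
After op 16 (replace /bu/0 98): {"bu":[98,44,{"k":17,"p":30,"t":51}],"dba":[[77,62,39,5],[67,9,20]],"h":{"bz":[66,51,69],"ls":[52,43],"s":{"qcn":92,"yd":89},"yfj":23},"i":{"aw":[21,55,25],"jw":{"aa":52,"ip":94,"ndn":42,"nj":66,"qrf":42},"x":[11,85,57,93,62]}}
After op 17 (remove /i/x/0): {"bu":[98,44,{"k":17,"p":30,"t":51}],"dba":[[77,62,39,5],[67,9,20]],"h":{"bz":[66,51,69],"ls":[52,43],"s":{"qcn":92,"yd":89},"yfj":23},"i":{"aw":[21,55,25],"jw":{"aa":52,"ip":94,"ndn":42,"nj":66,"qrf":42},"x":[85,57,93,62]}}
After op 18 (add /h/ls/2 91): {"bu":[98,44,{"k":17,"p":30,"t":51}],"dba":[[77,62,39,5],[67,9,20]],"h":{"bz":[66,51,69],"ls":[52,43,91],"s":{"qcn":92,"yd":89},"yfj":23},"i":{"aw":[21,55,25],"jw":{"aa":52,"ip":94,"ndn":42,"nj":66,"qrf":42},"x":[85,57,93,62]}}
After op 19 (add /bu/2 70): {"bu":[98,44,70,{"k":17,"p":30,"t":51}],"dba":[[77,62,39,5],[67,9,20]],"h":{"bz":[66,51,69],"ls":[52,43,91],"s":{"qcn":92,"yd":89},"yfj":23},"i":{"aw":[21,55,25],"jw":{"aa":52,"ip":94,"ndn":42,"nj":66,"qrf":42},"x":[85,57,93,62]}}
After op 20 (add /i/r 90): {"bu":[98,44,70,{"k":17,"p":30,"t":51}],"dba":[[77,62,39,5],[67,9,20]],"h":{"bz":[66,51,69],"ls":[52,43,91],"s":{"qcn":92,"yd":89},"yfj":23},"i":{"aw":[21,55,25],"jw":{"aa":52,"ip":94,"ndn":42,"nj":66,"qrf":42},"r":90,"x":[85,57,93,62]}}
Value at /i/jw/ndn: 42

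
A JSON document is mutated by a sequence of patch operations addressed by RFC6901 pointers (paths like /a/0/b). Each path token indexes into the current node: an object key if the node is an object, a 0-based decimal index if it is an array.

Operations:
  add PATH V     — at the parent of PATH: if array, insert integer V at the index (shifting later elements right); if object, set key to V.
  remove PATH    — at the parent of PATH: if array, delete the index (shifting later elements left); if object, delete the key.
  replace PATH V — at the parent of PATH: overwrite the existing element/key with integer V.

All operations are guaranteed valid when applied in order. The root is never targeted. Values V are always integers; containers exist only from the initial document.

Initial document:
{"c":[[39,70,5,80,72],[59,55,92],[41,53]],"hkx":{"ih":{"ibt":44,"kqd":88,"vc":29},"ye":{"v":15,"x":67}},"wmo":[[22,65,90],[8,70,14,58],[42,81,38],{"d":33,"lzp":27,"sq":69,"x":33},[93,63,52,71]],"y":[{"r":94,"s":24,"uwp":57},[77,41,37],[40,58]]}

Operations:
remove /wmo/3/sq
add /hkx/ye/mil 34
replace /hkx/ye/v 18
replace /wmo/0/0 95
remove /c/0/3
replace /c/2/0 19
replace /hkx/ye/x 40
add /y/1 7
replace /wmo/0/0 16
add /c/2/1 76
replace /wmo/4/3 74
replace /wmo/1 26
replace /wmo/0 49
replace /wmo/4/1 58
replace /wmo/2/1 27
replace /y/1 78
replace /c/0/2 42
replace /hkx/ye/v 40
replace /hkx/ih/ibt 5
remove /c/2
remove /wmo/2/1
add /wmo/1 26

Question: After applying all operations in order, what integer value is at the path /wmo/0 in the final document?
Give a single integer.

After op 1 (remove /wmo/3/sq): {"c":[[39,70,5,80,72],[59,55,92],[41,53]],"hkx":{"ih":{"ibt":44,"kqd":88,"vc":29},"ye":{"v":15,"x":67}},"wmo":[[22,65,90],[8,70,14,58],[42,81,38],{"d":33,"lzp":27,"x":33},[93,63,52,71]],"y":[{"r":94,"s":24,"uwp":57},[77,41,37],[40,58]]}
After op 2 (add /hkx/ye/mil 34): {"c":[[39,70,5,80,72],[59,55,92],[41,53]],"hkx":{"ih":{"ibt":44,"kqd":88,"vc":29},"ye":{"mil":34,"v":15,"x":67}},"wmo":[[22,65,90],[8,70,14,58],[42,81,38],{"d":33,"lzp":27,"x":33},[93,63,52,71]],"y":[{"r":94,"s":24,"uwp":57},[77,41,37],[40,58]]}
After op 3 (replace /hkx/ye/v 18): {"c":[[39,70,5,80,72],[59,55,92],[41,53]],"hkx":{"ih":{"ibt":44,"kqd":88,"vc":29},"ye":{"mil":34,"v":18,"x":67}},"wmo":[[22,65,90],[8,70,14,58],[42,81,38],{"d":33,"lzp":27,"x":33},[93,63,52,71]],"y":[{"r":94,"s":24,"uwp":57},[77,41,37],[40,58]]}
After op 4 (replace /wmo/0/0 95): {"c":[[39,70,5,80,72],[59,55,92],[41,53]],"hkx":{"ih":{"ibt":44,"kqd":88,"vc":29},"ye":{"mil":34,"v":18,"x":67}},"wmo":[[95,65,90],[8,70,14,58],[42,81,38],{"d":33,"lzp":27,"x":33},[93,63,52,71]],"y":[{"r":94,"s":24,"uwp":57},[77,41,37],[40,58]]}
After op 5 (remove /c/0/3): {"c":[[39,70,5,72],[59,55,92],[41,53]],"hkx":{"ih":{"ibt":44,"kqd":88,"vc":29},"ye":{"mil":34,"v":18,"x":67}},"wmo":[[95,65,90],[8,70,14,58],[42,81,38],{"d":33,"lzp":27,"x":33},[93,63,52,71]],"y":[{"r":94,"s":24,"uwp":57},[77,41,37],[40,58]]}
After op 6 (replace /c/2/0 19): {"c":[[39,70,5,72],[59,55,92],[19,53]],"hkx":{"ih":{"ibt":44,"kqd":88,"vc":29},"ye":{"mil":34,"v":18,"x":67}},"wmo":[[95,65,90],[8,70,14,58],[42,81,38],{"d":33,"lzp":27,"x":33},[93,63,52,71]],"y":[{"r":94,"s":24,"uwp":57},[77,41,37],[40,58]]}
After op 7 (replace /hkx/ye/x 40): {"c":[[39,70,5,72],[59,55,92],[19,53]],"hkx":{"ih":{"ibt":44,"kqd":88,"vc":29},"ye":{"mil":34,"v":18,"x":40}},"wmo":[[95,65,90],[8,70,14,58],[42,81,38],{"d":33,"lzp":27,"x":33},[93,63,52,71]],"y":[{"r":94,"s":24,"uwp":57},[77,41,37],[40,58]]}
After op 8 (add /y/1 7): {"c":[[39,70,5,72],[59,55,92],[19,53]],"hkx":{"ih":{"ibt":44,"kqd":88,"vc":29},"ye":{"mil":34,"v":18,"x":40}},"wmo":[[95,65,90],[8,70,14,58],[42,81,38],{"d":33,"lzp":27,"x":33},[93,63,52,71]],"y":[{"r":94,"s":24,"uwp":57},7,[77,41,37],[40,58]]}
After op 9 (replace /wmo/0/0 16): {"c":[[39,70,5,72],[59,55,92],[19,53]],"hkx":{"ih":{"ibt":44,"kqd":88,"vc":29},"ye":{"mil":34,"v":18,"x":40}},"wmo":[[16,65,90],[8,70,14,58],[42,81,38],{"d":33,"lzp":27,"x":33},[93,63,52,71]],"y":[{"r":94,"s":24,"uwp":57},7,[77,41,37],[40,58]]}
After op 10 (add /c/2/1 76): {"c":[[39,70,5,72],[59,55,92],[19,76,53]],"hkx":{"ih":{"ibt":44,"kqd":88,"vc":29},"ye":{"mil":34,"v":18,"x":40}},"wmo":[[16,65,90],[8,70,14,58],[42,81,38],{"d":33,"lzp":27,"x":33},[93,63,52,71]],"y":[{"r":94,"s":24,"uwp":57},7,[77,41,37],[40,58]]}
After op 11 (replace /wmo/4/3 74): {"c":[[39,70,5,72],[59,55,92],[19,76,53]],"hkx":{"ih":{"ibt":44,"kqd":88,"vc":29},"ye":{"mil":34,"v":18,"x":40}},"wmo":[[16,65,90],[8,70,14,58],[42,81,38],{"d":33,"lzp":27,"x":33},[93,63,52,74]],"y":[{"r":94,"s":24,"uwp":57},7,[77,41,37],[40,58]]}
After op 12 (replace /wmo/1 26): {"c":[[39,70,5,72],[59,55,92],[19,76,53]],"hkx":{"ih":{"ibt":44,"kqd":88,"vc":29},"ye":{"mil":34,"v":18,"x":40}},"wmo":[[16,65,90],26,[42,81,38],{"d":33,"lzp":27,"x":33},[93,63,52,74]],"y":[{"r":94,"s":24,"uwp":57},7,[77,41,37],[40,58]]}
After op 13 (replace /wmo/0 49): {"c":[[39,70,5,72],[59,55,92],[19,76,53]],"hkx":{"ih":{"ibt":44,"kqd":88,"vc":29},"ye":{"mil":34,"v":18,"x":40}},"wmo":[49,26,[42,81,38],{"d":33,"lzp":27,"x":33},[93,63,52,74]],"y":[{"r":94,"s":24,"uwp":57},7,[77,41,37],[40,58]]}
After op 14 (replace /wmo/4/1 58): {"c":[[39,70,5,72],[59,55,92],[19,76,53]],"hkx":{"ih":{"ibt":44,"kqd":88,"vc":29},"ye":{"mil":34,"v":18,"x":40}},"wmo":[49,26,[42,81,38],{"d":33,"lzp":27,"x":33},[93,58,52,74]],"y":[{"r":94,"s":24,"uwp":57},7,[77,41,37],[40,58]]}
After op 15 (replace /wmo/2/1 27): {"c":[[39,70,5,72],[59,55,92],[19,76,53]],"hkx":{"ih":{"ibt":44,"kqd":88,"vc":29},"ye":{"mil":34,"v":18,"x":40}},"wmo":[49,26,[42,27,38],{"d":33,"lzp":27,"x":33},[93,58,52,74]],"y":[{"r":94,"s":24,"uwp":57},7,[77,41,37],[40,58]]}
After op 16 (replace /y/1 78): {"c":[[39,70,5,72],[59,55,92],[19,76,53]],"hkx":{"ih":{"ibt":44,"kqd":88,"vc":29},"ye":{"mil":34,"v":18,"x":40}},"wmo":[49,26,[42,27,38],{"d":33,"lzp":27,"x":33},[93,58,52,74]],"y":[{"r":94,"s":24,"uwp":57},78,[77,41,37],[40,58]]}
After op 17 (replace /c/0/2 42): {"c":[[39,70,42,72],[59,55,92],[19,76,53]],"hkx":{"ih":{"ibt":44,"kqd":88,"vc":29},"ye":{"mil":34,"v":18,"x":40}},"wmo":[49,26,[42,27,38],{"d":33,"lzp":27,"x":33},[93,58,52,74]],"y":[{"r":94,"s":24,"uwp":57},78,[77,41,37],[40,58]]}
After op 18 (replace /hkx/ye/v 40): {"c":[[39,70,42,72],[59,55,92],[19,76,53]],"hkx":{"ih":{"ibt":44,"kqd":88,"vc":29},"ye":{"mil":34,"v":40,"x":40}},"wmo":[49,26,[42,27,38],{"d":33,"lzp":27,"x":33},[93,58,52,74]],"y":[{"r":94,"s":24,"uwp":57},78,[77,41,37],[40,58]]}
After op 19 (replace /hkx/ih/ibt 5): {"c":[[39,70,42,72],[59,55,92],[19,76,53]],"hkx":{"ih":{"ibt":5,"kqd":88,"vc":29},"ye":{"mil":34,"v":40,"x":40}},"wmo":[49,26,[42,27,38],{"d":33,"lzp":27,"x":33},[93,58,52,74]],"y":[{"r":94,"s":24,"uwp":57},78,[77,41,37],[40,58]]}
After op 20 (remove /c/2): {"c":[[39,70,42,72],[59,55,92]],"hkx":{"ih":{"ibt":5,"kqd":88,"vc":29},"ye":{"mil":34,"v":40,"x":40}},"wmo":[49,26,[42,27,38],{"d":33,"lzp":27,"x":33},[93,58,52,74]],"y":[{"r":94,"s":24,"uwp":57},78,[77,41,37],[40,58]]}
After op 21 (remove /wmo/2/1): {"c":[[39,70,42,72],[59,55,92]],"hkx":{"ih":{"ibt":5,"kqd":88,"vc":29},"ye":{"mil":34,"v":40,"x":40}},"wmo":[49,26,[42,38],{"d":33,"lzp":27,"x":33},[93,58,52,74]],"y":[{"r":94,"s":24,"uwp":57},78,[77,41,37],[40,58]]}
After op 22 (add /wmo/1 26): {"c":[[39,70,42,72],[59,55,92]],"hkx":{"ih":{"ibt":5,"kqd":88,"vc":29},"ye":{"mil":34,"v":40,"x":40}},"wmo":[49,26,26,[42,38],{"d":33,"lzp":27,"x":33},[93,58,52,74]],"y":[{"r":94,"s":24,"uwp":57},78,[77,41,37],[40,58]]}
Value at /wmo/0: 49

Answer: 49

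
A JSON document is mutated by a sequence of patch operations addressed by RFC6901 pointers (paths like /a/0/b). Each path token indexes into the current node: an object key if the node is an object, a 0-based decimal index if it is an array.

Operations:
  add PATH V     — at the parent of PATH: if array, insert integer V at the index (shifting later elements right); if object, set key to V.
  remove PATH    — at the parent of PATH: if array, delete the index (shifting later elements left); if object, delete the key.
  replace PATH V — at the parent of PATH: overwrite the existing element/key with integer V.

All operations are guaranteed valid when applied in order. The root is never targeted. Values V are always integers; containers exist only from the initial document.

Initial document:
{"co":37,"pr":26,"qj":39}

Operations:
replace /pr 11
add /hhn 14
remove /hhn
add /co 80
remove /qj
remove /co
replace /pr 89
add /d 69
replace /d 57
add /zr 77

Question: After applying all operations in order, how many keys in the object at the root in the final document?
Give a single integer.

After op 1 (replace /pr 11): {"co":37,"pr":11,"qj":39}
After op 2 (add /hhn 14): {"co":37,"hhn":14,"pr":11,"qj":39}
After op 3 (remove /hhn): {"co":37,"pr":11,"qj":39}
After op 4 (add /co 80): {"co":80,"pr":11,"qj":39}
After op 5 (remove /qj): {"co":80,"pr":11}
After op 6 (remove /co): {"pr":11}
After op 7 (replace /pr 89): {"pr":89}
After op 8 (add /d 69): {"d":69,"pr":89}
After op 9 (replace /d 57): {"d":57,"pr":89}
After op 10 (add /zr 77): {"d":57,"pr":89,"zr":77}
Size at the root: 3

Answer: 3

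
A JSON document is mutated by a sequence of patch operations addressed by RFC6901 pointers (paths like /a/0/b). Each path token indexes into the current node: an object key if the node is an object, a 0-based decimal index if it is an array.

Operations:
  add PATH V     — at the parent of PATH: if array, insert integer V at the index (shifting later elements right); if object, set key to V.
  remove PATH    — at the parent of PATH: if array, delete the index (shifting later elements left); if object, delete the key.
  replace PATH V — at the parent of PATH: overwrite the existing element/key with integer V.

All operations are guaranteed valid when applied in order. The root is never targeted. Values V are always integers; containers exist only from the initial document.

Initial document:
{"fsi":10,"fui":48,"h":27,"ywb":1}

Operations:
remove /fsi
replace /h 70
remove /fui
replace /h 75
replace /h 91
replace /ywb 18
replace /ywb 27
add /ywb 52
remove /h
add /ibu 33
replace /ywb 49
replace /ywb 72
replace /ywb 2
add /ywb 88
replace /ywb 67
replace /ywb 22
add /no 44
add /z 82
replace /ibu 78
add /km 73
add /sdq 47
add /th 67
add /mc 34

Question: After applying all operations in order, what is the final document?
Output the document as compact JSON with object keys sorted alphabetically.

Answer: {"ibu":78,"km":73,"mc":34,"no":44,"sdq":47,"th":67,"ywb":22,"z":82}

Derivation:
After op 1 (remove /fsi): {"fui":48,"h":27,"ywb":1}
After op 2 (replace /h 70): {"fui":48,"h":70,"ywb":1}
After op 3 (remove /fui): {"h":70,"ywb":1}
After op 4 (replace /h 75): {"h":75,"ywb":1}
After op 5 (replace /h 91): {"h":91,"ywb":1}
After op 6 (replace /ywb 18): {"h":91,"ywb":18}
After op 7 (replace /ywb 27): {"h":91,"ywb":27}
After op 8 (add /ywb 52): {"h":91,"ywb":52}
After op 9 (remove /h): {"ywb":52}
After op 10 (add /ibu 33): {"ibu":33,"ywb":52}
After op 11 (replace /ywb 49): {"ibu":33,"ywb":49}
After op 12 (replace /ywb 72): {"ibu":33,"ywb":72}
After op 13 (replace /ywb 2): {"ibu":33,"ywb":2}
After op 14 (add /ywb 88): {"ibu":33,"ywb":88}
After op 15 (replace /ywb 67): {"ibu":33,"ywb":67}
After op 16 (replace /ywb 22): {"ibu":33,"ywb":22}
After op 17 (add /no 44): {"ibu":33,"no":44,"ywb":22}
After op 18 (add /z 82): {"ibu":33,"no":44,"ywb":22,"z":82}
After op 19 (replace /ibu 78): {"ibu":78,"no":44,"ywb":22,"z":82}
After op 20 (add /km 73): {"ibu":78,"km":73,"no":44,"ywb":22,"z":82}
After op 21 (add /sdq 47): {"ibu":78,"km":73,"no":44,"sdq":47,"ywb":22,"z":82}
After op 22 (add /th 67): {"ibu":78,"km":73,"no":44,"sdq":47,"th":67,"ywb":22,"z":82}
After op 23 (add /mc 34): {"ibu":78,"km":73,"mc":34,"no":44,"sdq":47,"th":67,"ywb":22,"z":82}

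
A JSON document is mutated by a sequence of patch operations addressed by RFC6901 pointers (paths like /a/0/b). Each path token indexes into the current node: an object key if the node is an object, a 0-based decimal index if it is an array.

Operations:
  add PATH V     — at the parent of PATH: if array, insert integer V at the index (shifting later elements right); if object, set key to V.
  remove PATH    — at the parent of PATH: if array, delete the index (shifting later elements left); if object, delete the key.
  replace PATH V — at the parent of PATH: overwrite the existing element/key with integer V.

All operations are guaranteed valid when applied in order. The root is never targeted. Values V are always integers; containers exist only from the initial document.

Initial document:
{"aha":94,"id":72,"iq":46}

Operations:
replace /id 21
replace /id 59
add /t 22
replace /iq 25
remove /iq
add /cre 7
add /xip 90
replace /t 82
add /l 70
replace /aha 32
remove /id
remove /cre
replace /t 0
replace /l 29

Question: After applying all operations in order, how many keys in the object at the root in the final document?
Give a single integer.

Answer: 4

Derivation:
After op 1 (replace /id 21): {"aha":94,"id":21,"iq":46}
After op 2 (replace /id 59): {"aha":94,"id":59,"iq":46}
After op 3 (add /t 22): {"aha":94,"id":59,"iq":46,"t":22}
After op 4 (replace /iq 25): {"aha":94,"id":59,"iq":25,"t":22}
After op 5 (remove /iq): {"aha":94,"id":59,"t":22}
After op 6 (add /cre 7): {"aha":94,"cre":7,"id":59,"t":22}
After op 7 (add /xip 90): {"aha":94,"cre":7,"id":59,"t":22,"xip":90}
After op 8 (replace /t 82): {"aha":94,"cre":7,"id":59,"t":82,"xip":90}
After op 9 (add /l 70): {"aha":94,"cre":7,"id":59,"l":70,"t":82,"xip":90}
After op 10 (replace /aha 32): {"aha":32,"cre":7,"id":59,"l":70,"t":82,"xip":90}
After op 11 (remove /id): {"aha":32,"cre":7,"l":70,"t":82,"xip":90}
After op 12 (remove /cre): {"aha":32,"l":70,"t":82,"xip":90}
After op 13 (replace /t 0): {"aha":32,"l":70,"t":0,"xip":90}
After op 14 (replace /l 29): {"aha":32,"l":29,"t":0,"xip":90}
Size at the root: 4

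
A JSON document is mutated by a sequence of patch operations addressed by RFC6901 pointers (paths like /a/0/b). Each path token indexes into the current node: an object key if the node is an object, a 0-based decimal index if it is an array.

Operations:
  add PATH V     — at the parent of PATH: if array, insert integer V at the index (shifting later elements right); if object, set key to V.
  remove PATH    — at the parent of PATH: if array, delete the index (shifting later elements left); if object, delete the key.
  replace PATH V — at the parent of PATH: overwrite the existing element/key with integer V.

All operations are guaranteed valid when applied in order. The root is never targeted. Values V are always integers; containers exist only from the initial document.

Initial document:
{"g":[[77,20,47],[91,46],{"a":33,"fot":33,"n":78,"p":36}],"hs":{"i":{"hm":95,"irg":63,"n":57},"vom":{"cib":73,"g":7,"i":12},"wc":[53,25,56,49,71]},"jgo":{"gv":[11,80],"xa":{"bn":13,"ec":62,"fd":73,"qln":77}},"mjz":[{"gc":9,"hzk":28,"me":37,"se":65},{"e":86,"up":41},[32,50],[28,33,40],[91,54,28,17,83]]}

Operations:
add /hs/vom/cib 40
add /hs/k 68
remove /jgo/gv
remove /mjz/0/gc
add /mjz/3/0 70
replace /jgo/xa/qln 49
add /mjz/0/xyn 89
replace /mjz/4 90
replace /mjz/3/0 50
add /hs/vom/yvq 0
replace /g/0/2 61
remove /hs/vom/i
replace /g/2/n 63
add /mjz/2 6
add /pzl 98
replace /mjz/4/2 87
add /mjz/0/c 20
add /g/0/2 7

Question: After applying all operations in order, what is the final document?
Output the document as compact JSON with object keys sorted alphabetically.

After op 1 (add /hs/vom/cib 40): {"g":[[77,20,47],[91,46],{"a":33,"fot":33,"n":78,"p":36}],"hs":{"i":{"hm":95,"irg":63,"n":57},"vom":{"cib":40,"g":7,"i":12},"wc":[53,25,56,49,71]},"jgo":{"gv":[11,80],"xa":{"bn":13,"ec":62,"fd":73,"qln":77}},"mjz":[{"gc":9,"hzk":28,"me":37,"se":65},{"e":86,"up":41},[32,50],[28,33,40],[91,54,28,17,83]]}
After op 2 (add /hs/k 68): {"g":[[77,20,47],[91,46],{"a":33,"fot":33,"n":78,"p":36}],"hs":{"i":{"hm":95,"irg":63,"n":57},"k":68,"vom":{"cib":40,"g":7,"i":12},"wc":[53,25,56,49,71]},"jgo":{"gv":[11,80],"xa":{"bn":13,"ec":62,"fd":73,"qln":77}},"mjz":[{"gc":9,"hzk":28,"me":37,"se":65},{"e":86,"up":41},[32,50],[28,33,40],[91,54,28,17,83]]}
After op 3 (remove /jgo/gv): {"g":[[77,20,47],[91,46],{"a":33,"fot":33,"n":78,"p":36}],"hs":{"i":{"hm":95,"irg":63,"n":57},"k":68,"vom":{"cib":40,"g":7,"i":12},"wc":[53,25,56,49,71]},"jgo":{"xa":{"bn":13,"ec":62,"fd":73,"qln":77}},"mjz":[{"gc":9,"hzk":28,"me":37,"se":65},{"e":86,"up":41},[32,50],[28,33,40],[91,54,28,17,83]]}
After op 4 (remove /mjz/0/gc): {"g":[[77,20,47],[91,46],{"a":33,"fot":33,"n":78,"p":36}],"hs":{"i":{"hm":95,"irg":63,"n":57},"k":68,"vom":{"cib":40,"g":7,"i":12},"wc":[53,25,56,49,71]},"jgo":{"xa":{"bn":13,"ec":62,"fd":73,"qln":77}},"mjz":[{"hzk":28,"me":37,"se":65},{"e":86,"up":41},[32,50],[28,33,40],[91,54,28,17,83]]}
After op 5 (add /mjz/3/0 70): {"g":[[77,20,47],[91,46],{"a":33,"fot":33,"n":78,"p":36}],"hs":{"i":{"hm":95,"irg":63,"n":57},"k":68,"vom":{"cib":40,"g":7,"i":12},"wc":[53,25,56,49,71]},"jgo":{"xa":{"bn":13,"ec":62,"fd":73,"qln":77}},"mjz":[{"hzk":28,"me":37,"se":65},{"e":86,"up":41},[32,50],[70,28,33,40],[91,54,28,17,83]]}
After op 6 (replace /jgo/xa/qln 49): {"g":[[77,20,47],[91,46],{"a":33,"fot":33,"n":78,"p":36}],"hs":{"i":{"hm":95,"irg":63,"n":57},"k":68,"vom":{"cib":40,"g":7,"i":12},"wc":[53,25,56,49,71]},"jgo":{"xa":{"bn":13,"ec":62,"fd":73,"qln":49}},"mjz":[{"hzk":28,"me":37,"se":65},{"e":86,"up":41},[32,50],[70,28,33,40],[91,54,28,17,83]]}
After op 7 (add /mjz/0/xyn 89): {"g":[[77,20,47],[91,46],{"a":33,"fot":33,"n":78,"p":36}],"hs":{"i":{"hm":95,"irg":63,"n":57},"k":68,"vom":{"cib":40,"g":7,"i":12},"wc":[53,25,56,49,71]},"jgo":{"xa":{"bn":13,"ec":62,"fd":73,"qln":49}},"mjz":[{"hzk":28,"me":37,"se":65,"xyn":89},{"e":86,"up":41},[32,50],[70,28,33,40],[91,54,28,17,83]]}
After op 8 (replace /mjz/4 90): {"g":[[77,20,47],[91,46],{"a":33,"fot":33,"n":78,"p":36}],"hs":{"i":{"hm":95,"irg":63,"n":57},"k":68,"vom":{"cib":40,"g":7,"i":12},"wc":[53,25,56,49,71]},"jgo":{"xa":{"bn":13,"ec":62,"fd":73,"qln":49}},"mjz":[{"hzk":28,"me":37,"se":65,"xyn":89},{"e":86,"up":41},[32,50],[70,28,33,40],90]}
After op 9 (replace /mjz/3/0 50): {"g":[[77,20,47],[91,46],{"a":33,"fot":33,"n":78,"p":36}],"hs":{"i":{"hm":95,"irg":63,"n":57},"k":68,"vom":{"cib":40,"g":7,"i":12},"wc":[53,25,56,49,71]},"jgo":{"xa":{"bn":13,"ec":62,"fd":73,"qln":49}},"mjz":[{"hzk":28,"me":37,"se":65,"xyn":89},{"e":86,"up":41},[32,50],[50,28,33,40],90]}
After op 10 (add /hs/vom/yvq 0): {"g":[[77,20,47],[91,46],{"a":33,"fot":33,"n":78,"p":36}],"hs":{"i":{"hm":95,"irg":63,"n":57},"k":68,"vom":{"cib":40,"g":7,"i":12,"yvq":0},"wc":[53,25,56,49,71]},"jgo":{"xa":{"bn":13,"ec":62,"fd":73,"qln":49}},"mjz":[{"hzk":28,"me":37,"se":65,"xyn":89},{"e":86,"up":41},[32,50],[50,28,33,40],90]}
After op 11 (replace /g/0/2 61): {"g":[[77,20,61],[91,46],{"a":33,"fot":33,"n":78,"p":36}],"hs":{"i":{"hm":95,"irg":63,"n":57},"k":68,"vom":{"cib":40,"g":7,"i":12,"yvq":0},"wc":[53,25,56,49,71]},"jgo":{"xa":{"bn":13,"ec":62,"fd":73,"qln":49}},"mjz":[{"hzk":28,"me":37,"se":65,"xyn":89},{"e":86,"up":41},[32,50],[50,28,33,40],90]}
After op 12 (remove /hs/vom/i): {"g":[[77,20,61],[91,46],{"a":33,"fot":33,"n":78,"p":36}],"hs":{"i":{"hm":95,"irg":63,"n":57},"k":68,"vom":{"cib":40,"g":7,"yvq":0},"wc":[53,25,56,49,71]},"jgo":{"xa":{"bn":13,"ec":62,"fd":73,"qln":49}},"mjz":[{"hzk":28,"me":37,"se":65,"xyn":89},{"e":86,"up":41},[32,50],[50,28,33,40],90]}
After op 13 (replace /g/2/n 63): {"g":[[77,20,61],[91,46],{"a":33,"fot":33,"n":63,"p":36}],"hs":{"i":{"hm":95,"irg":63,"n":57},"k":68,"vom":{"cib":40,"g":7,"yvq":0},"wc":[53,25,56,49,71]},"jgo":{"xa":{"bn":13,"ec":62,"fd":73,"qln":49}},"mjz":[{"hzk":28,"me":37,"se":65,"xyn":89},{"e":86,"up":41},[32,50],[50,28,33,40],90]}
After op 14 (add /mjz/2 6): {"g":[[77,20,61],[91,46],{"a":33,"fot":33,"n":63,"p":36}],"hs":{"i":{"hm":95,"irg":63,"n":57},"k":68,"vom":{"cib":40,"g":7,"yvq":0},"wc":[53,25,56,49,71]},"jgo":{"xa":{"bn":13,"ec":62,"fd":73,"qln":49}},"mjz":[{"hzk":28,"me":37,"se":65,"xyn":89},{"e":86,"up":41},6,[32,50],[50,28,33,40],90]}
After op 15 (add /pzl 98): {"g":[[77,20,61],[91,46],{"a":33,"fot":33,"n":63,"p":36}],"hs":{"i":{"hm":95,"irg":63,"n":57},"k":68,"vom":{"cib":40,"g":7,"yvq":0},"wc":[53,25,56,49,71]},"jgo":{"xa":{"bn":13,"ec":62,"fd":73,"qln":49}},"mjz":[{"hzk":28,"me":37,"se":65,"xyn":89},{"e":86,"up":41},6,[32,50],[50,28,33,40],90],"pzl":98}
After op 16 (replace /mjz/4/2 87): {"g":[[77,20,61],[91,46],{"a":33,"fot":33,"n":63,"p":36}],"hs":{"i":{"hm":95,"irg":63,"n":57},"k":68,"vom":{"cib":40,"g":7,"yvq":0},"wc":[53,25,56,49,71]},"jgo":{"xa":{"bn":13,"ec":62,"fd":73,"qln":49}},"mjz":[{"hzk":28,"me":37,"se":65,"xyn":89},{"e":86,"up":41},6,[32,50],[50,28,87,40],90],"pzl":98}
After op 17 (add /mjz/0/c 20): {"g":[[77,20,61],[91,46],{"a":33,"fot":33,"n":63,"p":36}],"hs":{"i":{"hm":95,"irg":63,"n":57},"k":68,"vom":{"cib":40,"g":7,"yvq":0},"wc":[53,25,56,49,71]},"jgo":{"xa":{"bn":13,"ec":62,"fd":73,"qln":49}},"mjz":[{"c":20,"hzk":28,"me":37,"se":65,"xyn":89},{"e":86,"up":41},6,[32,50],[50,28,87,40],90],"pzl":98}
After op 18 (add /g/0/2 7): {"g":[[77,20,7,61],[91,46],{"a":33,"fot":33,"n":63,"p":36}],"hs":{"i":{"hm":95,"irg":63,"n":57},"k":68,"vom":{"cib":40,"g":7,"yvq":0},"wc":[53,25,56,49,71]},"jgo":{"xa":{"bn":13,"ec":62,"fd":73,"qln":49}},"mjz":[{"c":20,"hzk":28,"me":37,"se":65,"xyn":89},{"e":86,"up":41},6,[32,50],[50,28,87,40],90],"pzl":98}

Answer: {"g":[[77,20,7,61],[91,46],{"a":33,"fot":33,"n":63,"p":36}],"hs":{"i":{"hm":95,"irg":63,"n":57},"k":68,"vom":{"cib":40,"g":7,"yvq":0},"wc":[53,25,56,49,71]},"jgo":{"xa":{"bn":13,"ec":62,"fd":73,"qln":49}},"mjz":[{"c":20,"hzk":28,"me":37,"se":65,"xyn":89},{"e":86,"up":41},6,[32,50],[50,28,87,40],90],"pzl":98}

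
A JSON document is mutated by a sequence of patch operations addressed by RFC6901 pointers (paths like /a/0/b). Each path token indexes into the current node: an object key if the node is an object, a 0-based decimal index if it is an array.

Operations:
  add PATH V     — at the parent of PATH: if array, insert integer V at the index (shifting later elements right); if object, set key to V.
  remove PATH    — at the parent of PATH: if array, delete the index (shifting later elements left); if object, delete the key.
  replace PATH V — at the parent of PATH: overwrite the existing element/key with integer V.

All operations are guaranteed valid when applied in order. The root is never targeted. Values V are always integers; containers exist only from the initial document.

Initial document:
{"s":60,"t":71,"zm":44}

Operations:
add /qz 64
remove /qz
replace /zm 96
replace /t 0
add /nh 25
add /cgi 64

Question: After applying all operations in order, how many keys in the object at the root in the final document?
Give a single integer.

Answer: 5

Derivation:
After op 1 (add /qz 64): {"qz":64,"s":60,"t":71,"zm":44}
After op 2 (remove /qz): {"s":60,"t":71,"zm":44}
After op 3 (replace /zm 96): {"s":60,"t":71,"zm":96}
After op 4 (replace /t 0): {"s":60,"t":0,"zm":96}
After op 5 (add /nh 25): {"nh":25,"s":60,"t":0,"zm":96}
After op 6 (add /cgi 64): {"cgi":64,"nh":25,"s":60,"t":0,"zm":96}
Size at the root: 5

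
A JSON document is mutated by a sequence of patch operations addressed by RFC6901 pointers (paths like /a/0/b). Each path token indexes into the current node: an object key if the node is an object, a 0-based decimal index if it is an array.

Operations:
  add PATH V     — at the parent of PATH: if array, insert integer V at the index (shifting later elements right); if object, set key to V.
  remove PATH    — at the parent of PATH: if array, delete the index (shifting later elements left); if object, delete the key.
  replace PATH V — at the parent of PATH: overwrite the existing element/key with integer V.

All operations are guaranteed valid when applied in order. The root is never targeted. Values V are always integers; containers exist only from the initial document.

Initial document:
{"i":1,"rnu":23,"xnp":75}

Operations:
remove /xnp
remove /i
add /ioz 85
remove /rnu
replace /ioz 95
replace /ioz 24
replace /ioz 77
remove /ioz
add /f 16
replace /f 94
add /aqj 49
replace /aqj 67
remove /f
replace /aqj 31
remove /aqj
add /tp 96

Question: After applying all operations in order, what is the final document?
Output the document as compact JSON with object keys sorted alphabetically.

Answer: {"tp":96}

Derivation:
After op 1 (remove /xnp): {"i":1,"rnu":23}
After op 2 (remove /i): {"rnu":23}
After op 3 (add /ioz 85): {"ioz":85,"rnu":23}
After op 4 (remove /rnu): {"ioz":85}
After op 5 (replace /ioz 95): {"ioz":95}
After op 6 (replace /ioz 24): {"ioz":24}
After op 7 (replace /ioz 77): {"ioz":77}
After op 8 (remove /ioz): {}
After op 9 (add /f 16): {"f":16}
After op 10 (replace /f 94): {"f":94}
After op 11 (add /aqj 49): {"aqj":49,"f":94}
After op 12 (replace /aqj 67): {"aqj":67,"f":94}
After op 13 (remove /f): {"aqj":67}
After op 14 (replace /aqj 31): {"aqj":31}
After op 15 (remove /aqj): {}
After op 16 (add /tp 96): {"tp":96}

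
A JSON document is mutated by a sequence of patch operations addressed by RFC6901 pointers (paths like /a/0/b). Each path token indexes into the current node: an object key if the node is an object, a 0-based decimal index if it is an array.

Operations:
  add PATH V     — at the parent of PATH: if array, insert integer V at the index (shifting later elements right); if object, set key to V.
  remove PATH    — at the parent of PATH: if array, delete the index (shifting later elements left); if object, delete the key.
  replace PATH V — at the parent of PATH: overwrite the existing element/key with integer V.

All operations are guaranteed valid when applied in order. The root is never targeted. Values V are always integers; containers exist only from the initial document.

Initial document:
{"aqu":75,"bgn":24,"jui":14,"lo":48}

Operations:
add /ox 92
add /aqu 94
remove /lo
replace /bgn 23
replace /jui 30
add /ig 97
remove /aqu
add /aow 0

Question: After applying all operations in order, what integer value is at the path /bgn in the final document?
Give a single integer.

After op 1 (add /ox 92): {"aqu":75,"bgn":24,"jui":14,"lo":48,"ox":92}
After op 2 (add /aqu 94): {"aqu":94,"bgn":24,"jui":14,"lo":48,"ox":92}
After op 3 (remove /lo): {"aqu":94,"bgn":24,"jui":14,"ox":92}
After op 4 (replace /bgn 23): {"aqu":94,"bgn":23,"jui":14,"ox":92}
After op 5 (replace /jui 30): {"aqu":94,"bgn":23,"jui":30,"ox":92}
After op 6 (add /ig 97): {"aqu":94,"bgn":23,"ig":97,"jui":30,"ox":92}
After op 7 (remove /aqu): {"bgn":23,"ig":97,"jui":30,"ox":92}
After op 8 (add /aow 0): {"aow":0,"bgn":23,"ig":97,"jui":30,"ox":92}
Value at /bgn: 23

Answer: 23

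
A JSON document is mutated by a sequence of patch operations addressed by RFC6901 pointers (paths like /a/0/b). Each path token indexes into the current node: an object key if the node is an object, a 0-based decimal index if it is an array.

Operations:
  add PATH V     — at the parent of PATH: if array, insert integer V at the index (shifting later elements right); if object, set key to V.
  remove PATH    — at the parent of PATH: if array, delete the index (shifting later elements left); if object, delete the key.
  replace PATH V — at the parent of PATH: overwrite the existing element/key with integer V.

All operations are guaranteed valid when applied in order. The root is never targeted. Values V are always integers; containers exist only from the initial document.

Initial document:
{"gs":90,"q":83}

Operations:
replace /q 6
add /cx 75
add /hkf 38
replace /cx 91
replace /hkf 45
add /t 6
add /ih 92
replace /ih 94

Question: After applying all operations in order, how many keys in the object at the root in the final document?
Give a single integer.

Answer: 6

Derivation:
After op 1 (replace /q 6): {"gs":90,"q":6}
After op 2 (add /cx 75): {"cx":75,"gs":90,"q":6}
After op 3 (add /hkf 38): {"cx":75,"gs":90,"hkf":38,"q":6}
After op 4 (replace /cx 91): {"cx":91,"gs":90,"hkf":38,"q":6}
After op 5 (replace /hkf 45): {"cx":91,"gs":90,"hkf":45,"q":6}
After op 6 (add /t 6): {"cx":91,"gs":90,"hkf":45,"q":6,"t":6}
After op 7 (add /ih 92): {"cx":91,"gs":90,"hkf":45,"ih":92,"q":6,"t":6}
After op 8 (replace /ih 94): {"cx":91,"gs":90,"hkf":45,"ih":94,"q":6,"t":6}
Size at the root: 6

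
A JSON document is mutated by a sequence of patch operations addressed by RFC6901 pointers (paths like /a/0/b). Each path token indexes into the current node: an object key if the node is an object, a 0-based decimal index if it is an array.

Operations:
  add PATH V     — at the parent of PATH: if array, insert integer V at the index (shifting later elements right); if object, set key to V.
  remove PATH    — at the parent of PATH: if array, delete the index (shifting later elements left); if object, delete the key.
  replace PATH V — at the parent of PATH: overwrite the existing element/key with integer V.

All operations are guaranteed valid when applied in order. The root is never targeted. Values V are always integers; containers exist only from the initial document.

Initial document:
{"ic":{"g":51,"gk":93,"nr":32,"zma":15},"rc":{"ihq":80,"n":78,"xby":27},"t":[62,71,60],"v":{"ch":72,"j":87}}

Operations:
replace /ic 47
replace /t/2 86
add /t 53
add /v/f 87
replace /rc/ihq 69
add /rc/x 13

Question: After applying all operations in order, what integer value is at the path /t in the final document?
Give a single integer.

Answer: 53

Derivation:
After op 1 (replace /ic 47): {"ic":47,"rc":{"ihq":80,"n":78,"xby":27},"t":[62,71,60],"v":{"ch":72,"j":87}}
After op 2 (replace /t/2 86): {"ic":47,"rc":{"ihq":80,"n":78,"xby":27},"t":[62,71,86],"v":{"ch":72,"j":87}}
After op 3 (add /t 53): {"ic":47,"rc":{"ihq":80,"n":78,"xby":27},"t":53,"v":{"ch":72,"j":87}}
After op 4 (add /v/f 87): {"ic":47,"rc":{"ihq":80,"n":78,"xby":27},"t":53,"v":{"ch":72,"f":87,"j":87}}
After op 5 (replace /rc/ihq 69): {"ic":47,"rc":{"ihq":69,"n":78,"xby":27},"t":53,"v":{"ch":72,"f":87,"j":87}}
After op 6 (add /rc/x 13): {"ic":47,"rc":{"ihq":69,"n":78,"x":13,"xby":27},"t":53,"v":{"ch":72,"f":87,"j":87}}
Value at /t: 53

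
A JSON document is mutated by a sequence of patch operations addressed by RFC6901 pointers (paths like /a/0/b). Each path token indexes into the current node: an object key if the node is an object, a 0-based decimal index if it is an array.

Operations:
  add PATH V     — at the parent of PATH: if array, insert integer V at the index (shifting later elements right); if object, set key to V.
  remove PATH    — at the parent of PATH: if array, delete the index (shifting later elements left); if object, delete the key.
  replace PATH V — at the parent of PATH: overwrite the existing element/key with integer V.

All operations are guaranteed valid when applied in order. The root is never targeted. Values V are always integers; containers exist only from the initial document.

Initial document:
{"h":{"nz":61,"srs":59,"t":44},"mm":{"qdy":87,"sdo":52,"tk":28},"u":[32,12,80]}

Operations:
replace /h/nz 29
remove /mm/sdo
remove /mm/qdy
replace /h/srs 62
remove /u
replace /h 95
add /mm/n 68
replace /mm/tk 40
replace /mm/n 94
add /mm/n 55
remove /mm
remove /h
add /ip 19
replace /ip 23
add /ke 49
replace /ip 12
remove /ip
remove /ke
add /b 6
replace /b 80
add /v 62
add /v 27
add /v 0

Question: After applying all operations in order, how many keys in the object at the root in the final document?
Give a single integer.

Answer: 2

Derivation:
After op 1 (replace /h/nz 29): {"h":{"nz":29,"srs":59,"t":44},"mm":{"qdy":87,"sdo":52,"tk":28},"u":[32,12,80]}
After op 2 (remove /mm/sdo): {"h":{"nz":29,"srs":59,"t":44},"mm":{"qdy":87,"tk":28},"u":[32,12,80]}
After op 3 (remove /mm/qdy): {"h":{"nz":29,"srs":59,"t":44},"mm":{"tk":28},"u":[32,12,80]}
After op 4 (replace /h/srs 62): {"h":{"nz":29,"srs":62,"t":44},"mm":{"tk":28},"u":[32,12,80]}
After op 5 (remove /u): {"h":{"nz":29,"srs":62,"t":44},"mm":{"tk":28}}
After op 6 (replace /h 95): {"h":95,"mm":{"tk":28}}
After op 7 (add /mm/n 68): {"h":95,"mm":{"n":68,"tk":28}}
After op 8 (replace /mm/tk 40): {"h":95,"mm":{"n":68,"tk":40}}
After op 9 (replace /mm/n 94): {"h":95,"mm":{"n":94,"tk":40}}
After op 10 (add /mm/n 55): {"h":95,"mm":{"n":55,"tk":40}}
After op 11 (remove /mm): {"h":95}
After op 12 (remove /h): {}
After op 13 (add /ip 19): {"ip":19}
After op 14 (replace /ip 23): {"ip":23}
After op 15 (add /ke 49): {"ip":23,"ke":49}
After op 16 (replace /ip 12): {"ip":12,"ke":49}
After op 17 (remove /ip): {"ke":49}
After op 18 (remove /ke): {}
After op 19 (add /b 6): {"b":6}
After op 20 (replace /b 80): {"b":80}
After op 21 (add /v 62): {"b":80,"v":62}
After op 22 (add /v 27): {"b":80,"v":27}
After op 23 (add /v 0): {"b":80,"v":0}
Size at the root: 2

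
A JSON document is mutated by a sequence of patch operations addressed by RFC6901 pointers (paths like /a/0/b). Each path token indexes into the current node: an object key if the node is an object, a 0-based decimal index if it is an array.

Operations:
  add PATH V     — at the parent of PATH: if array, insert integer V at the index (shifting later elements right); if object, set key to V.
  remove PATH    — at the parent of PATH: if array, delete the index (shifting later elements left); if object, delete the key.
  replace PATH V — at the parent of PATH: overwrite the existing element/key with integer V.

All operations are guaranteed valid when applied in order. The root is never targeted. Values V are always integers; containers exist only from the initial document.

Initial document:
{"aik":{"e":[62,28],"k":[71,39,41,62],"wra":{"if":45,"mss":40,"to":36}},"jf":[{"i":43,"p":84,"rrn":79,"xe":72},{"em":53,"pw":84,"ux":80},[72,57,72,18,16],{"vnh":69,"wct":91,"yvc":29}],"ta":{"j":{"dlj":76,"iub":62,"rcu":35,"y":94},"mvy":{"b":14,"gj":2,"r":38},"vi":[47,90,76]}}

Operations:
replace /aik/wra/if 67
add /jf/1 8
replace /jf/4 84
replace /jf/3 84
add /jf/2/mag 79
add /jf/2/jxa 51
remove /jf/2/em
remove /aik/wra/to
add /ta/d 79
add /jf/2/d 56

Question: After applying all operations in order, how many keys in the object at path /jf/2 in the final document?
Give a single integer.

After op 1 (replace /aik/wra/if 67): {"aik":{"e":[62,28],"k":[71,39,41,62],"wra":{"if":67,"mss":40,"to":36}},"jf":[{"i":43,"p":84,"rrn":79,"xe":72},{"em":53,"pw":84,"ux":80},[72,57,72,18,16],{"vnh":69,"wct":91,"yvc":29}],"ta":{"j":{"dlj":76,"iub":62,"rcu":35,"y":94},"mvy":{"b":14,"gj":2,"r":38},"vi":[47,90,76]}}
After op 2 (add /jf/1 8): {"aik":{"e":[62,28],"k":[71,39,41,62],"wra":{"if":67,"mss":40,"to":36}},"jf":[{"i":43,"p":84,"rrn":79,"xe":72},8,{"em":53,"pw":84,"ux":80},[72,57,72,18,16],{"vnh":69,"wct":91,"yvc":29}],"ta":{"j":{"dlj":76,"iub":62,"rcu":35,"y":94},"mvy":{"b":14,"gj":2,"r":38},"vi":[47,90,76]}}
After op 3 (replace /jf/4 84): {"aik":{"e":[62,28],"k":[71,39,41,62],"wra":{"if":67,"mss":40,"to":36}},"jf":[{"i":43,"p":84,"rrn":79,"xe":72},8,{"em":53,"pw":84,"ux":80},[72,57,72,18,16],84],"ta":{"j":{"dlj":76,"iub":62,"rcu":35,"y":94},"mvy":{"b":14,"gj":2,"r":38},"vi":[47,90,76]}}
After op 4 (replace /jf/3 84): {"aik":{"e":[62,28],"k":[71,39,41,62],"wra":{"if":67,"mss":40,"to":36}},"jf":[{"i":43,"p":84,"rrn":79,"xe":72},8,{"em":53,"pw":84,"ux":80},84,84],"ta":{"j":{"dlj":76,"iub":62,"rcu":35,"y":94},"mvy":{"b":14,"gj":2,"r":38},"vi":[47,90,76]}}
After op 5 (add /jf/2/mag 79): {"aik":{"e":[62,28],"k":[71,39,41,62],"wra":{"if":67,"mss":40,"to":36}},"jf":[{"i":43,"p":84,"rrn":79,"xe":72},8,{"em":53,"mag":79,"pw":84,"ux":80},84,84],"ta":{"j":{"dlj":76,"iub":62,"rcu":35,"y":94},"mvy":{"b":14,"gj":2,"r":38},"vi":[47,90,76]}}
After op 6 (add /jf/2/jxa 51): {"aik":{"e":[62,28],"k":[71,39,41,62],"wra":{"if":67,"mss":40,"to":36}},"jf":[{"i":43,"p":84,"rrn":79,"xe":72},8,{"em":53,"jxa":51,"mag":79,"pw":84,"ux":80},84,84],"ta":{"j":{"dlj":76,"iub":62,"rcu":35,"y":94},"mvy":{"b":14,"gj":2,"r":38},"vi":[47,90,76]}}
After op 7 (remove /jf/2/em): {"aik":{"e":[62,28],"k":[71,39,41,62],"wra":{"if":67,"mss":40,"to":36}},"jf":[{"i":43,"p":84,"rrn":79,"xe":72},8,{"jxa":51,"mag":79,"pw":84,"ux":80},84,84],"ta":{"j":{"dlj":76,"iub":62,"rcu":35,"y":94},"mvy":{"b":14,"gj":2,"r":38},"vi":[47,90,76]}}
After op 8 (remove /aik/wra/to): {"aik":{"e":[62,28],"k":[71,39,41,62],"wra":{"if":67,"mss":40}},"jf":[{"i":43,"p":84,"rrn":79,"xe":72},8,{"jxa":51,"mag":79,"pw":84,"ux":80},84,84],"ta":{"j":{"dlj":76,"iub":62,"rcu":35,"y":94},"mvy":{"b":14,"gj":2,"r":38},"vi":[47,90,76]}}
After op 9 (add /ta/d 79): {"aik":{"e":[62,28],"k":[71,39,41,62],"wra":{"if":67,"mss":40}},"jf":[{"i":43,"p":84,"rrn":79,"xe":72},8,{"jxa":51,"mag":79,"pw":84,"ux":80},84,84],"ta":{"d":79,"j":{"dlj":76,"iub":62,"rcu":35,"y":94},"mvy":{"b":14,"gj":2,"r":38},"vi":[47,90,76]}}
After op 10 (add /jf/2/d 56): {"aik":{"e":[62,28],"k":[71,39,41,62],"wra":{"if":67,"mss":40}},"jf":[{"i":43,"p":84,"rrn":79,"xe":72},8,{"d":56,"jxa":51,"mag":79,"pw":84,"ux":80},84,84],"ta":{"d":79,"j":{"dlj":76,"iub":62,"rcu":35,"y":94},"mvy":{"b":14,"gj":2,"r":38},"vi":[47,90,76]}}
Size at path /jf/2: 5

Answer: 5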